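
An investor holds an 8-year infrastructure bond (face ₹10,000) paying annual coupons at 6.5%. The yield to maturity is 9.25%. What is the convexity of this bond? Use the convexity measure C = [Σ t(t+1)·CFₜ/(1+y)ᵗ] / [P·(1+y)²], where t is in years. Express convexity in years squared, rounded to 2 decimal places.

43.96

With y = 0.0925:
  t   CF        PV=CF/(1+0.0925)^t    t·PV        t(t+1)·PV
  1       650.00       594.9657       594.9657       1,189.9314
  2       650.00       544.5910     1,089.1820       3,267.5460
  3       650.00       498.4815     1,495.4444       5,981.7777
  4       650.00       456.2759     1,825.1038       9,125.5189
  5       650.00       417.6439     2,088.2194      12,529.3166
  6       650.00       382.2827     2,293.6964      16,055.8748
  7       650.00       349.9155     2,449.4088      19,595.2706
  8    10,650.00     5,247.8093    41,982.4742     377,842.2677
  Σ                  8,491.9655    53,818.4947     445,587.5036
P = 8,491.9655.
Convexity = Σ t(t+1)·PV / [P·(1+y)²] = 445,587.5036 / (8,491.9655 × 1.193556) = 43.96245.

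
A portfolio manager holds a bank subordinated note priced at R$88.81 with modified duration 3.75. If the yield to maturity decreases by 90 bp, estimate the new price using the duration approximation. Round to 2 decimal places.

Duration approximation: ΔP/P ≈ -D_mod · Δy = -3.75 × (-0.009) = +0.033750.
New price ≈ 88.81 × (1 + 0.033750) = 91.8073375.

R$91.81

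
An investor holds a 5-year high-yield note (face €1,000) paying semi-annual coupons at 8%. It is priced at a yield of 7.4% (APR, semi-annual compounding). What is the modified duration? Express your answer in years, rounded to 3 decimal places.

4.078 years

Periodic yield y = 0.037. First find Macaulay duration:
  t   CF        PV=CF/(1+0.037)^t    t·PV
  1        40.00        38.5728        38.5728
  2        40.00        37.1965        74.3931
  3        40.00        35.8694       107.6081
  4        40.00        34.5896       138.3582
  5        40.00        33.3554       166.7770
  6        40.00        32.1653       192.9917
  7        40.00        31.0176       217.1235
  8        40.00        29.9109       239.2875
  9        40.00        28.8437       259.5934
  10    1,040.00       723.1789     7,231.7895
  Σ                  1,024.7002     8,666.4948
P = 1,024.7002; Macaulay duration = 8,666.4948 / 1,024.7002 = 8.45759 half-year periods = 4.22880 years.
Modified duration = D_Mac / (1 + y) = 4.22880 / 1.037 = 4.07791 years.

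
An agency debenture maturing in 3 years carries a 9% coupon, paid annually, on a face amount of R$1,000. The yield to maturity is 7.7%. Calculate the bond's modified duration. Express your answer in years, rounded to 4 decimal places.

2.5657 years

Periodic yield y = 0.077. First find Macaulay duration:
  t   CF        PV=CF/(1+0.077)^t    t·PV
  1        90.00        83.5655        83.5655
  2        90.00        77.5910       155.1819
  3     1,090.00       872.5280     2,617.5841
  Σ                  1,033.6844     2,856.3315
P = 1,033.6844; Macaulay duration = 2,856.3315 / 1,033.6844 = 2.76325 years.
Modified duration = D_Mac / (1 + y) = 2.76325 / 1.077 = 2.56569 years.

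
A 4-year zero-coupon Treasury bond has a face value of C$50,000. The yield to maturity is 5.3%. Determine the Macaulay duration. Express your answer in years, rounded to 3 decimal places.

4.000 years

A zero-coupon bond has a single cash flow at maturity, so its Macaulay duration equals its maturity: 4 years.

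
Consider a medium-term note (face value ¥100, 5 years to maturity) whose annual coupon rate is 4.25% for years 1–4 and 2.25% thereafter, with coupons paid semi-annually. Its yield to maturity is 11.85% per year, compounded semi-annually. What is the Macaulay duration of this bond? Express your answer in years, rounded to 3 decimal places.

Periodic yield y = 0.05925. Discount each cash flow and weight by its period:
  t   CF        PV=CF/(1+0.05925)^t    t·PV
  1        2.125         2.0061         2.0061
  2        2.125         1.8939         3.7878
  3        2.125         1.7880         5.3640
  4        2.125         1.6880         6.7519
  5        2.125         1.5936         7.9678
  6        2.125         1.5044         9.0265
  7        2.125         1.4203         9.9419
  8        2.125         1.3408        10.7266
  9        1.125         0.6701         6.0313
  10     101.125        56.8688       568.6877
  Σ                     70.7740       630.2915
Price P = Σ PV = 70.7740.
Macaulay duration = Σ(t·PV) / P = 630.2915 / 70.7740 = 8.90569 half-year periods.
In years: 8.90569 / 2 = 4.45285 years.

4.453 years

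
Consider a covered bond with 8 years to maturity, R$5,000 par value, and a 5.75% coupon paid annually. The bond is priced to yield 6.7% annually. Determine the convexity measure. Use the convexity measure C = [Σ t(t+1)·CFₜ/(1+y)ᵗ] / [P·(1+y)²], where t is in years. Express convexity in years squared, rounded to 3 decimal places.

With y = 0.067:
  t   CF        PV=CF/(1+0.067)^t    t·PV        t(t+1)·PV
  1       287.50       269.4470       269.4470         538.8941
  2       287.50       252.5277       505.0554       1,515.1662
  3       287.50       236.6708       710.0123       2,840.0490
  4       287.50       221.8095       887.2381       4,436.1903
  5       287.50       207.8815     1,039.4073       6,236.4437
  6       287.50       194.8280     1,168.9679       8,182.7752
  7       287.50       182.5942     1,278.1592      10,225.2737
  8     5,287.50     3,147.2774    25,178.2193     226,603.9737
  Σ                  4,713.0360    31,036.5064     260,578.7659
P = 4,713.0360.
Convexity = Σ t(t+1)·PV / [P·(1+y)²] = 260,578.7659 / (4,713.0360 × 1.138489) = 48.56344.

48.563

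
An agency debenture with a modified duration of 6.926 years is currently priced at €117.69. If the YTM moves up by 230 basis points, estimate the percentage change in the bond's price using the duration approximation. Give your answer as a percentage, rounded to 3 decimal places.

Duration approximation: ΔP/P ≈ -D_mod · Δy = -6.926 × (+0.023) = -0.159298.
As a percentage: -15.9298%.

-15.930%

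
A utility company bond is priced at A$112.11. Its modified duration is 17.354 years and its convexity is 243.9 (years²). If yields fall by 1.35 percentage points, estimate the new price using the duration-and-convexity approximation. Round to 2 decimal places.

A$140.87

Duration effect: -D_mod·Δy = -17.354 × (-0.0135) = +0.234279
Convexity effect: ½·C·(Δy)² = 0.5 × 243.9 × (-0.0135)² = +0.0222253875
ΔP/P ≈ +0.234279 + 0.0222253875 = +0.2565043875
New price ≈ 112.11 × (1 + 0.2565043875) = 140.866706882625.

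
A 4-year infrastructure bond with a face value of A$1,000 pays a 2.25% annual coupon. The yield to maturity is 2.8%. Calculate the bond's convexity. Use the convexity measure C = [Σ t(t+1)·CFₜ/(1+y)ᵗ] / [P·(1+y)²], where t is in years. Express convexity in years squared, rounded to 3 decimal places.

18.097

With y = 0.028:
  t   CF        PV=CF/(1+0.028)^t    t·PV        t(t+1)·PV
  1        22.50        21.8872        21.8872          43.7743
  2        22.50        21.2910        42.5820         127.7461
  3        22.50        20.7111        62.1333         248.5332
  4     1,022.50       915.5685     3,662.2741      18,311.3707
  Σ                    979.4578     3,788.8766      18,731.4242
P = 979.4578.
Convexity = Σ t(t+1)·PV / [P·(1+y)²] = 18,731.4242 / (979.4578 × 1.056784) = 18.09668.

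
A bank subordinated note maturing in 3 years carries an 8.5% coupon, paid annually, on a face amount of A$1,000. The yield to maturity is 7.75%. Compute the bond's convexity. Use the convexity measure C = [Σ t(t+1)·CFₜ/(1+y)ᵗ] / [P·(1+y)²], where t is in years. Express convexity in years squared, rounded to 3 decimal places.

With y = 0.0775:
  t   CF        PV=CF/(1+0.0775)^t    t·PV        t(t+1)·PV
  1        85.00        78.8863        78.8863         157.7726
  2        85.00        73.2124       146.4247         439.2741
  3     1,085.00       867.3171     2,601.9513      10,407.8050
  Σ                  1,019.4157     2,827.2623      11,004.8518
P = 1,019.4157.
Convexity = Σ t(t+1)·PV / [P·(1+y)²] = 11,004.8518 / (1,019.4157 × 1.161006) = 9.29819.

9.298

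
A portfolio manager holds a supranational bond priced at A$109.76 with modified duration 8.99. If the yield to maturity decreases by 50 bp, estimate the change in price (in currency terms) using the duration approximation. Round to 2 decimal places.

Duration approximation: ΔP/P ≈ -D_mod · Δy = -8.99 × (-0.005) = +0.044950.
ΔP ≈ 109.76 × (+0.044950) = +4.933712.

+A$4.93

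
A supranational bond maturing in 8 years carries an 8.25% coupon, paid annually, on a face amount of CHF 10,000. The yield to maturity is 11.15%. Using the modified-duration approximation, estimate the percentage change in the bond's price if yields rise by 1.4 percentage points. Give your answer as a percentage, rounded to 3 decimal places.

Periodic yield y = 0.1115. Modified duration first:
  t   CF        PV=CF/(1+0.1115)^t    t·PV
  1       825.00       742.2402       742.2402
  2       825.00       667.7825     1,335.5649
  3       825.00       600.7939     1,802.3818
  4       825.00       540.5254     2,162.1015
  5       825.00       486.3026     2,431.5131
  6       825.00       437.5192     2,625.1154
  7       825.00       393.6295     2,755.4068
  8    10,825.00     4,646.7806    37,174.2449
  Σ                  8,515.5740    51,028.5686
P = 8,515.5740; D_Mac = 5.99238 yrs; D_mod = 5.99238/(1+0.1115) = 5.39126 yrs.
ΔP/P ≈ -D_mod · Δy = -5.39126 × (+0.014) = -0.075478 = -7.5478%.

-7.548%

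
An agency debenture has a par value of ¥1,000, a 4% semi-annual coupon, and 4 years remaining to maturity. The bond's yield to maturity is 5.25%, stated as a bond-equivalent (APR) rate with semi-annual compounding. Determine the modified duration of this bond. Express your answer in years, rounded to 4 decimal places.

Periodic yield y = 0.02625. First find Macaulay duration:
  t   CF        PV=CF/(1+0.02625)^t    t·PV
  1        20.00        19.4884        19.4884
  2        20.00        18.9899        37.9799
  3        20.00        18.5042        55.5126
  4        20.00        18.0309        72.1236
  5        20.00        17.5697        87.8485
  6        20.00        17.1203       102.7217
  7        20.00        16.6824       116.7766
  8     1,020.00       829.0387     6,632.3097
  Σ                    955.4245     7,124.7610
P = 955.4245; Macaulay duration = 7,124.7610 / 955.4245 = 7.45717 half-year periods = 3.72858 years.
Modified duration = D_Mac / (1 + y) = 3.72858 / 1.02625 = 3.63321 years.

3.6332 years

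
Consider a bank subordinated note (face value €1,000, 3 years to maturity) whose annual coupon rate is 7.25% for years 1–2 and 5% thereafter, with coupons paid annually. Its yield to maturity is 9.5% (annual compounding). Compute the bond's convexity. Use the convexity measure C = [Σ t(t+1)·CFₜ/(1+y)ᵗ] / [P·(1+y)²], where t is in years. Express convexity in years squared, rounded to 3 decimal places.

With y = 0.095:
  t   CF        PV=CF/(1+0.095)^t    t·PV        t(t+1)·PV
  1        72.50        66.2100        66.2100         132.4201
  2        72.50        60.4658       120.9316         362.7948
  3     1,050.00       799.7365     2,399.2096       9,596.8385
  Σ                    926.4124     2,586.3513      10,092.0534
P = 926.4124.
Convexity = Σ t(t+1)·PV / [P·(1+y)²] = 10,092.0534 / (926.4124 × 1.199025) = 9.08546.

9.085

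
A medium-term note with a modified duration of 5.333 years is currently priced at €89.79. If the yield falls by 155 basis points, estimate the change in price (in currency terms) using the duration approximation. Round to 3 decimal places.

+€7.422

Duration approximation: ΔP/P ≈ -D_mod · Δy = -5.333 × (-0.0155) = +0.0826615.
ΔP ≈ 89.79 × (+0.0826615) = +7.422176085.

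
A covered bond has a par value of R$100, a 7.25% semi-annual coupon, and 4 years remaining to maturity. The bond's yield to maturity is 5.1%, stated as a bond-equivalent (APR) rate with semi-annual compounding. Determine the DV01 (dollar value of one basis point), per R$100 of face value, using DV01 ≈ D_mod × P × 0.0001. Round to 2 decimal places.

R$0.04

Periodic yield y = 0.0255.
  t   CF        PV=CF/(1+0.0255)^t    t·PV
  1        3.625         3.5349         3.5349
  2        3.625         3.4470         6.8939
  3        3.625         3.3613        10.0838
  4        3.625         3.2777        13.1107
  5        3.625         3.1962        15.9808
  6        3.625         3.1167        18.7002
  7        3.625         3.0392        21.2744
  8      103.625        84.7187       677.7495
  Σ                    107.6915       767.3281
P = 107.6915; D_Mac = 7.12524 half-year periods = 3.56262 yrs; D_mod = 3.47403 yrs.
DV01 ≈ 3.47403 × 107.6915 × 0.0001 = 0.037412.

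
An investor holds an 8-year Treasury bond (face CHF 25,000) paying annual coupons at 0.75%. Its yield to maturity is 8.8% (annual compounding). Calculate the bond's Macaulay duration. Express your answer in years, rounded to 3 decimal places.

Periodic yield y = 0.088. Discount each cash flow and weight by its year:
  t   CF        PV=CF/(1+0.088)^t    t·PV
  1       187.50       172.3346       172.3346
  2       187.50       158.3957       316.7915
  3       187.50       145.5843       436.7529
  4       187.50       133.8091       535.2365
  5       187.50       122.9863       614.9316
  6       187.50       113.0389       678.2334
  7       187.50       103.8960       727.2723
  8    25,187.50    12,827.8508   102,622.8065
  Σ                 13,777.8958   106,104.3592
Price P = Σ PV = 13,777.8958.
Macaulay duration = Σ(t·PV) / P = 106,104.3592 / 13,777.8958 = 7.70106 years.

7.701 years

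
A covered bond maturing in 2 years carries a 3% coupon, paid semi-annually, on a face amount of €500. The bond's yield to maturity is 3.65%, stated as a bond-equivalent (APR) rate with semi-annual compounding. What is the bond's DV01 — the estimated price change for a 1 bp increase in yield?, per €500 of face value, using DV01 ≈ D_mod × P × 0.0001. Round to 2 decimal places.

€0.09

Periodic yield y = 0.01825.
  t   CF        PV=CF/(1+0.01825)^t    t·PV
  1         7.50         7.3656         7.3656
  2         7.50         7.2336        14.4671
  3         7.50         7.1039        21.3118
  4       507.50       472.0830     1,888.3320
  Σ                    493.7861     1,931.4765
P = 493.7861; D_Mac = 3.91157 half-year periods = 1.95578 yrs; D_mod = 1.92073 yrs.
DV01 ≈ 1.92073 × 493.7861 × 0.0001 = 0.094843.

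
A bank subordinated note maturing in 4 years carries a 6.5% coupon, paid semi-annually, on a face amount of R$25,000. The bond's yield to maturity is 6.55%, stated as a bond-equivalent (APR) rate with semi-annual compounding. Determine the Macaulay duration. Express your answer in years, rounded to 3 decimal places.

Periodic yield y = 0.03275. Discount each cash flow and weight by its period:
  t   CF        PV=CF/(1+0.03275)^t    t·PV
  1       812.50       786.7344       786.7344
  2       812.50       761.7860     1,523.5719
  3       812.50       737.6286     2,212.8859
  4       812.50       714.2373     2,856.9494
  5       812.50       691.5878     3,457.9392
  6       812.50       669.6566     4,017.9395
  7       812.50       648.4208     4,538.9457
  8    25,812.50    19,946.5798   159,572.6388
  Σ                 24,956.6315   178,967.6048
Price P = Σ PV = 24,956.6315.
Macaulay duration = Σ(t·PV) / P = 178,967.6048 / 24,956.6315 = 7.17114 half-year periods.
In years: 7.17114 / 2 = 3.58557 years.

3.586 years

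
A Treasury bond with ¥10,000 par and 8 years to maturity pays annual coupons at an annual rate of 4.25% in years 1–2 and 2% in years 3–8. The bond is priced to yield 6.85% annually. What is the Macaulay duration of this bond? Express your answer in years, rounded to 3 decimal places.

7.029 years

Periodic yield y = 0.0685. Discount each cash flow and weight by its year:
  t   CF        PV=CF/(1+0.0685)^t    t·PV
  1       425.00       397.7539       397.7539
  2       425.00       372.2544       744.5089
  3       200.00       163.9481       491.8443
  4       200.00       153.4376       613.7505
  5       200.00       143.6010       718.0048
  6       200.00       134.3949       806.3695
  7       200.00       125.7790       880.4533
  8    10,200.00     6,003.4923    48,027.9386
  Σ                  7,494.6613    52,680.6239
Price P = Σ PV = 7,494.6613.
Macaulay duration = Σ(t·PV) / P = 52,680.6239 / 7,494.6613 = 7.02909 years.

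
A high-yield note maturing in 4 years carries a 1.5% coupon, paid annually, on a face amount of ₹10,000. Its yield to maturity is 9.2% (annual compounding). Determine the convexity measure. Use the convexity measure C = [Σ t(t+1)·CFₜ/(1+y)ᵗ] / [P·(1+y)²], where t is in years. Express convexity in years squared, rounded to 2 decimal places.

With y = 0.092:
  t   CF        PV=CF/(1+0.092)^t    t·PV        t(t+1)·PV
  1       150.00       137.3626       137.3626         274.7253
  2       150.00       125.7900       251.5799         754.7398
  3       150.00       115.1923       345.5768       1,382.3073
  4    10,150.00     7,137.9827    28,551.9307     142,759.6533
  Σ                  7,516.3275    29,286.4500     145,171.4256
P = 7,516.3275.
Convexity = Σ t(t+1)·PV / [P·(1+y)²] = 145,171.4256 / (7,516.3275 × 1.192464) = 16.19684.

16.20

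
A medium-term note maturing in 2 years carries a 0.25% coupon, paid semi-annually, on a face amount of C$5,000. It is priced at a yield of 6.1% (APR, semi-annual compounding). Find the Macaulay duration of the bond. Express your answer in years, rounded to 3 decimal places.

Periodic yield y = 0.0305. Discount each cash flow and weight by its period:
  t   CF        PV=CF/(1+0.0305)^t    t·PV
  1         6.25         6.0650         6.0650
  2         6.25         5.8855        11.7710
  3         6.25         5.7113        17.1339
  4     5,006.25     4,439.3619    17,757.4475
  Σ                  4,457.0237    17,792.4175
Price P = Σ PV = 4,457.0237.
Macaulay duration = Σ(t·PV) / P = 17,792.4175 / 4,457.0237 = 3.99200 half-year periods.
In years: 3.99200 / 2 = 1.99600 years.

1.996 years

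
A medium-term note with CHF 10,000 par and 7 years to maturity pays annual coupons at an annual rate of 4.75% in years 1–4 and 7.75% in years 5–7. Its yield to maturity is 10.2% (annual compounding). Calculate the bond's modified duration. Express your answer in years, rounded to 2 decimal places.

Periodic yield y = 0.102. First find Macaulay duration:
  t   CF        PV=CF/(1+0.102)^t    t·PV
  1       475.00       431.0345       431.0345
  2       475.00       391.1384       782.2767
  3       475.00       354.9350     1,064.8050
  4       475.00       322.0826     1,288.3303
  5       775.00       476.8631     2,384.3156
  6       775.00       432.7251     2,596.3509
  7    10,775.00     5,459.4151    38,215.9058
  Σ                  7,868.1938    46,763.0187
P = 7,868.1938; Macaulay duration = 46,763.0187 / 7,868.1938 = 5.94330 years.
Modified duration = D_Mac / (1 + y) = 5.94330 / 1.102 = 5.39319 years.

5.39 years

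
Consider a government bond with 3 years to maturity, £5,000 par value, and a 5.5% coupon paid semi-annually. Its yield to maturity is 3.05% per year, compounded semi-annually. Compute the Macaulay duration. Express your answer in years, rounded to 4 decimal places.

Periodic yield y = 0.01525. Discount each cash flow and weight by its period:
  t   CF        PV=CF/(1+0.01525)^t    t·PV
  1       137.50       135.4346       135.4346
  2       137.50       133.4003       266.8005
  3       137.50       131.3965       394.1894
  4       137.50       129.4228       517.6911
  5       137.50       127.4787       637.3936
  6     5,137.50     4,691.5230    28,149.1377
  Σ                  5,348.6558    30,100.6470
Price P = Σ PV = 5,348.6558.
Macaulay duration = Σ(t·PV) / P = 30,100.6470 / 5,348.6558 = 5.62770 half-year periods.
In years: 5.62770 / 2 = 2.81385 years.

2.8139 years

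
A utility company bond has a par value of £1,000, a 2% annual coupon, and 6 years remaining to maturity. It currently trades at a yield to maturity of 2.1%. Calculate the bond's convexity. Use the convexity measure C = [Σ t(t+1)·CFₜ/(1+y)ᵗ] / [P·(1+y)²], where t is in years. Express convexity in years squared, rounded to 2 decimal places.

With y = 0.021:
  t   CF        PV=CF/(1+0.021)^t    t·PV        t(t+1)·PV
  1        20.00        19.5886        19.5886          39.1773
  2        20.00        19.1857        38.3715         115.1144
  3        20.00        18.7911        56.3734         225.4935
  4        20.00        18.4046        73.6185         368.0925
  5        20.00        18.0261        90.1304         540.7824
  6     1,020.00       900.4212     5,402.5273      37,817.6911
  Σ                    994.4174     5,680.6097      39,106.3512
P = 994.4174.
Convexity = Σ t(t+1)·PV / [P·(1+y)²] = 39,106.3512 / (994.4174 × 1.042441) = 37.72481.

37.72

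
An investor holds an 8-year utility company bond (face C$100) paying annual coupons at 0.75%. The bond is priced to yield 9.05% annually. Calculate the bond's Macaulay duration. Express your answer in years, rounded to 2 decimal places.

Periodic yield y = 0.0905. Discount each cash flow and weight by its year:
  t   CF        PV=CF/(1+0.0905)^t    t·PV
  1         0.75         0.6878         0.6878
  2         0.75         0.6307         1.2614
  3         0.75         0.5783         1.7350
  4         0.75         0.5303         2.1214
  5         0.75         0.4863         2.4317
  6         0.75         0.4460         2.6758
  7         0.75         0.4090         2.8627
  8       100.75        50.3779       403.0229
  Σ                     54.1462       416.7986
Price P = Σ PV = 54.1462.
Macaulay duration = Σ(t·PV) / P = 416.7986 / 54.1462 = 7.69765 years.

7.70 years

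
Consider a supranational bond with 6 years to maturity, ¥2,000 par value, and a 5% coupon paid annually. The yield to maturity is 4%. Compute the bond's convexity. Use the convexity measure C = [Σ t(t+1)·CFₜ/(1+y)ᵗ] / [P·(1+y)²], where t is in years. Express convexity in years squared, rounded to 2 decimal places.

With y = 0.04:
  t   CF        PV=CF/(1+0.04)^t    t·PV        t(t+1)·PV
  1       100.00        96.1538        96.1538         192.3077
  2       100.00        92.4556       184.9112         554.7337
  3       100.00        88.8996       266.6989       1,066.7956
  4       100.00        85.4804       341.9217       1,709.6084
  5       100.00        82.1927       410.9636       2,465.7813
  6     2,100.00     1,659.6605     9,957.9630      69,705.7412
  Σ                  2,104.8427    11,258.6123      75,694.9679
P = 2,104.8427.
Convexity = Σ t(t+1)·PV / [P·(1+y)²] = 75,694.9679 / (2,104.8427 × 1.081600) = 33.24916.

33.25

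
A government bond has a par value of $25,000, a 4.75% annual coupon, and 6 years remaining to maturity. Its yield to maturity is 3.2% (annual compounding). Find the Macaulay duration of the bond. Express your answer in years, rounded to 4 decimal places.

Periodic yield y = 0.032. Discount each cash flow and weight by its year:
  t   CF        PV=CF/(1+0.032)^t    t·PV
  1     1,187.50     1,150.6783     1,150.6783
  2     1,187.50     1,114.9983     2,229.9967
  3     1,187.50     1,080.4248     3,241.2743
  4     1,187.50     1,046.9232     4,187.6928
  5     1,187.50     1,014.4605     5,072.3024
  6    26,187.50    21,677.8325   130,066.9951
  Σ                 27,085.3176   145,948.9396
Price P = Σ PV = 27,085.3176.
Macaulay duration = Σ(t·PV) / P = 145,948.9396 / 27,085.3176 = 5.38849 years.

5.3885 years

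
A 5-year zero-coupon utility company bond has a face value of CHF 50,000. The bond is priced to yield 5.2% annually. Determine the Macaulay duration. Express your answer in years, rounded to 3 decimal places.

A zero-coupon bond has a single cash flow at maturity, so its Macaulay duration equals its maturity: 5 years.

5.000 years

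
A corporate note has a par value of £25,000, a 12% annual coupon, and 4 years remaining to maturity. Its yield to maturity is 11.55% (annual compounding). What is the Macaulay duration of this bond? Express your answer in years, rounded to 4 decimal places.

Periodic yield y = 0.1155. Discount each cash flow and weight by its year:
  t   CF        PV=CF/(1+0.1155)^t    t·PV
  1     3,000.00     2,689.3770     2,689.3770
  2     3,000.00     2,410.9161     4,821.8323
  3     3,000.00     2,161.2874     6,483.8623
  4    28,000.00    18,083.3852    72,333.5407
  Σ                 25,344.9657    86,328.6123
Price P = Σ PV = 25,344.9657.
Macaulay duration = Σ(t·PV) / P = 86,328.6123 / 25,344.9657 = 3.40614 years.

3.4061 years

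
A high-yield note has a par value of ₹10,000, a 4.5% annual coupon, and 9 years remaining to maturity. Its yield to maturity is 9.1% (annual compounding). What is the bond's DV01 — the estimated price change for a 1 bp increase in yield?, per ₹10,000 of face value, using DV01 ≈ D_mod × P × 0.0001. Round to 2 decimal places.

₹4.86

Periodic yield y = 0.091.
  t   CF        PV=CF/(1+0.091)^t    t·PV
  1       450.00       412.4656       412.4656
  2       450.00       378.0620       756.1240
  3       450.00       346.5279     1,039.5838
  4       450.00       317.6241     1,270.4966
  5       450.00       291.1312     1,455.6560
  6       450.00       266.8480     1,601.0882
  7       450.00       244.5903     1,712.1322
  8       450.00       224.1891     1,793.5129
  9    10,450.00     4,771.9242    42,947.3177
  Σ                  7,253.3626    52,988.3770
P = 7,253.3626; D_Mac = 7.30535 yrs; D_mod = 6.69602 yrs.
DV01 ≈ 6.69602 × 7,253.3626 × 0.0001 = 4.856863.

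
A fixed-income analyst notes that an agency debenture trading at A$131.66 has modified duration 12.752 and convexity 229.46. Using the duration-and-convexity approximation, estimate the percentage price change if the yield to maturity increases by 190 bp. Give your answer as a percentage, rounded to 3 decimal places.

Duration effect: -D_mod·Δy = -12.752 × (+0.019) = -0.242288
Convexity effect: ½·C·(Δy)² = 0.5 × 229.46 × (0.019)² = +0.04141753
ΔP/P ≈ -0.242288 + 0.04141753 = -0.20087047
= -20.087047%.

-20.087%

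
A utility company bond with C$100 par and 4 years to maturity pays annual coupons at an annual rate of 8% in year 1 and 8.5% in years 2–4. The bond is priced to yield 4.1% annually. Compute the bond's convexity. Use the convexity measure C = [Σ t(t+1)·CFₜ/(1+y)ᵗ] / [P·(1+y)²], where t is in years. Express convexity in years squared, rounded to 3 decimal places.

15.991

With y = 0.041:
  t   CF        PV=CF/(1+0.041)^t    t·PV        t(t+1)·PV
  1         8.00         7.6849         7.6849          15.3698
  2         8.50         7.8436        15.6873          47.0618
  3         8.50         7.5347        22.6041          90.4166
  4       108.50        92.3904       369.5616       1,847.8079
  Σ                    115.4537       415.5379       2,000.6561
P = 115.4537.
Convexity = Σ t(t+1)·PV / [P·(1+y)²] = 2,000.6561 / (115.4537 × 1.083681) = 15.99055.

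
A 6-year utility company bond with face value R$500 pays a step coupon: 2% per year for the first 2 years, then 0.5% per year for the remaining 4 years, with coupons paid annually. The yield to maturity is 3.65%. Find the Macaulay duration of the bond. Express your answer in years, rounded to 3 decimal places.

Periodic yield y = 0.0365. Discount each cash flow and weight by its year:
  t   CF        PV=CF/(1+0.0365)^t    t·PV
  1        10.00         9.6479         9.6479
  2        10.00         9.3081        18.6162
  3         2.50         2.2451         6.7352
  4         2.50         2.1660         8.6641
  5         2.50         2.0897        10.4487
  6       502.50       405.2474     2,431.4843
  Σ                    430.7042     2,485.5965
Price P = Σ PV = 430.7042.
Macaulay duration = Σ(t·PV) / P = 2,485.5965 / 430.7042 = 5.77101 years.

5.771 years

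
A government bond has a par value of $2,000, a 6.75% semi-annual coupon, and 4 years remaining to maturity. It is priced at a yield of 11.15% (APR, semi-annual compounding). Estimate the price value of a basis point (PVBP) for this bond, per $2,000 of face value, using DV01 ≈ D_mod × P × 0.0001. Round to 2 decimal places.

Periodic yield y = 0.05575.
  t   CF        PV=CF/(1+0.05575)^t    t·PV
  1        67.50        63.9356        63.9356
  2        67.50        60.5594       121.1188
  3        67.50        57.3615       172.0845
  4        67.50        54.3325       217.3299
  5        67.50        51.4634       257.3169
  6        67.50        48.7458       292.4748
  7        67.50        46.1717       323.2021
  8     2,067.50     1,339.5434    10,716.3474
  Σ                  1,722.1133    12,163.8100
P = 1,722.1133; D_Mac = 7.06330 half-year periods = 3.53165 yrs; D_mod = 3.34516 yrs.
DV01 ≈ 3.34516 × 1,722.1133 × 0.0001 = 0.576074.

$0.58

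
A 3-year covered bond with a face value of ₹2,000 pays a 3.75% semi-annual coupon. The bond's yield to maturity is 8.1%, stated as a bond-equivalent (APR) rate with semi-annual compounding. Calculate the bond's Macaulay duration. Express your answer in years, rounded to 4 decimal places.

Periodic yield y = 0.0405. Discount each cash flow and weight by its period:
  t   CF        PV=CF/(1+0.0405)^t    t·PV
  1        37.50        36.0404        36.0404
  2        37.50        34.6375        69.2751
  3        37.50        33.2893        99.8680
  4        37.50        31.9936       127.9743
  5        37.50        30.7483       153.7414
  6     2,037.50     1,605.6287     9,633.7719
  Σ                  1,772.3378    10,120.6711
Price P = Σ PV = 1,772.3378.
Macaulay duration = Σ(t·PV) / P = 10,120.6711 / 1,772.3378 = 5.71035 half-year periods.
In years: 5.71035 / 2 = 2.85518 years.

2.8552 years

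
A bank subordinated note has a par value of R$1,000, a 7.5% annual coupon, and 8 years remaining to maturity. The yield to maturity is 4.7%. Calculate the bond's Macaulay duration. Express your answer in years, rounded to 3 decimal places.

Periodic yield y = 0.047. Discount each cash flow and weight by its year:
  t   CF        PV=CF/(1+0.047)^t    t·PV
  1        75.00        71.6332        71.6332
  2        75.00        68.4176       136.8352
  3        75.00        65.3463       196.0390
  4        75.00        62.4129       249.6517
  5        75.00        59.6112       298.0560
  6        75.00        56.9352       341.6115
  7        75.00        54.3794       380.6559
  8     1,075.00       744.4491     5,955.5928
  Σ                  1,183.1851     7,630.0753
Price P = Σ PV = 1,183.1851.
Macaulay duration = Σ(t·PV) / P = 7,630.0753 / 1,183.1851 = 6.44876 years.

6.449 years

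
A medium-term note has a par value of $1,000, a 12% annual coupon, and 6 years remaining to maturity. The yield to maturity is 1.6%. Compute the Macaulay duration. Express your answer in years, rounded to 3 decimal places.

4.909 years

Periodic yield y = 0.016. Discount each cash flow and weight by its year:
  t   CF        PV=CF/(1+0.016)^t    t·PV
  1       120.00       118.1102       118.1102
  2       120.00       116.2502       232.5005
  3       120.00       114.4195       343.2586
  4       120.00       112.6176       450.4706
  5       120.00       110.8441       554.2207
  6     1,120.00     1,018.2532     6,109.5191
  Σ                  1,590.4949     7,808.0796
Price P = Σ PV = 1,590.4949.
Macaulay duration = Σ(t·PV) / P = 7,808.0796 / 1,590.4949 = 4.90921 years.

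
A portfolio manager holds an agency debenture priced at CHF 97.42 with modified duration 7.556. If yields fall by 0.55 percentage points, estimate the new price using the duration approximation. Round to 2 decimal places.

Duration approximation: ΔP/P ≈ -D_mod · Δy = -7.556 × (-0.0055) = +0.041558.
New price ≈ 97.42 × (1 + 0.041558) = 101.46858036.

CHF 101.47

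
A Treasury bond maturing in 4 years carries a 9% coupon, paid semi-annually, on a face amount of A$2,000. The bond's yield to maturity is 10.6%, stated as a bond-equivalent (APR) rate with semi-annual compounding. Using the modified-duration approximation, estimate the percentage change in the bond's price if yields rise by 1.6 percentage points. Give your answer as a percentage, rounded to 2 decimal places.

Periodic yield y = 0.053. Modified duration first:
  t   CF        PV=CF/(1+0.053)^t    t·PV
  1        90.00        85.4701        85.4701
  2        90.00        81.1682       162.3363
  3        90.00        77.0828       231.2484
  4        90.00        73.2030       292.8121
  5        90.00        69.5185       347.5927
  6        90.00        66.0195       396.1170
  7        90.00        62.6966       438.8761
  8     2,090.00     1,382.6725    11,061.3798
  Σ                  1,897.8312    13,015.8325
P = 1,897.8312; D_Mac = 6.85827 half-year periods = 3.42913 yrs; D_mod = 3.42913/(1+0.053) = 3.25654 yrs.
ΔP/P ≈ -D_mod · Δy = -3.25654 × (+0.016) = -0.052105 = -5.2105%.

-5.21%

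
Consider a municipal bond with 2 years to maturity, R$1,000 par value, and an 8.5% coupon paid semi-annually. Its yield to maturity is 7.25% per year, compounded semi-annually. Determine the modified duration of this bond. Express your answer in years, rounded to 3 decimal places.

1.817 years

Periodic yield y = 0.03625. First find Macaulay duration:
  t   CF        PV=CF/(1+0.03625)^t    t·PV
  1        42.50        41.0133        41.0133
  2        42.50        39.5785        79.1571
  3        42.50        38.1940       114.5820
  4     1,042.50       904.1030     3,616.4118
  Σ                  1,022.8888     3,851.1642
P = 1,022.8888; Macaulay duration = 3,851.1642 / 1,022.8888 = 3.76499 half-year periods = 1.88249 years.
Modified duration = D_Mac / (1 + y) = 1.88249 / 1.03625 = 1.81664 years.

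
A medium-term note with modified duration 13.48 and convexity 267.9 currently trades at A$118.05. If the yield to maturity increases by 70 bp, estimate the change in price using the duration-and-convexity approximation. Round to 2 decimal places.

Duration effect: -D_mod·Δy = -13.48 × (+0.007) = -0.094360
Convexity effect: ½·C·(Δy)² = 0.5 × 267.9 × (0.007)² = +0.00656355
ΔP/P ≈ -0.094360 + 0.00656355 = -0.08779645
ΔP ≈ 118.05 × (-0.08779645) = -10.3643709225.

-A$10.36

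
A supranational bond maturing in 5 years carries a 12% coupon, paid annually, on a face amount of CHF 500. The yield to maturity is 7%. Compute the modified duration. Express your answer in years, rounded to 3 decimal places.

Periodic yield y = 0.07. First find Macaulay duration:
  t   CF        PV=CF/(1+0.07)^t    t·PV
  1        60.00        56.0748        56.0748
  2        60.00        52.4063       104.8126
  3        60.00        48.9779       146.9336
  4        60.00        45.7737       183.0949
  5       560.00       399.2723     1,996.3613
  Σ                    602.5049     2,487.2772
P = 602.5049; Macaulay duration = 2,487.2772 / 602.5049 = 4.12823 years.
Modified duration = D_Mac / (1 + y) = 4.12823 / 1.07 = 3.85816 years.

3.858 years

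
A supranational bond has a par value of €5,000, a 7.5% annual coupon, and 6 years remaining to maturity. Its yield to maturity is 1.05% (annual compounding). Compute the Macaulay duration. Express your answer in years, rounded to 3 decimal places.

Periodic yield y = 0.0105. Discount each cash flow and weight by its year:
  t   CF        PV=CF/(1+0.0105)^t    t·PV
  1       375.00       371.1034       371.1034
  2       375.00       367.2473       734.4946
  3       375.00       363.4313     1,090.2939
  4       375.00       359.6549     1,438.6196
  5       375.00       355.9178     1,779.5889
  6     5,375.00     5,048.4791    30,290.8745
  Σ                  6,865.8338    35,704.9750
Price P = Σ PV = 6,865.8338.
Macaulay duration = Σ(t·PV) / P = 35,704.9750 / 6,865.8338 = 5.20038 years.

5.200 years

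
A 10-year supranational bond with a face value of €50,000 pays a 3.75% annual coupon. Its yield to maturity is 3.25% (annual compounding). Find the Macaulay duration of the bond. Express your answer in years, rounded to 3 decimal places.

8.556 years

Periodic yield y = 0.0325. Discount each cash flow and weight by its year:
  t   CF        PV=CF/(1+0.0325)^t    t·PV
  1     1,875.00     1,815.9806     1,815.9806
  2     1,875.00     1,758.8190     3,517.6380
  3     1,875.00     1,703.4567     5,110.3700
  4     1,875.00     1,649.8370     6,599.3479
  5     1,875.00     1,597.9051     7,989.5253
  6     1,875.00     1,547.6078     9,285.6468
  7     1,875.00     1,498.8938    10,492.2563
  8     1,875.00     1,451.7131    11,613.7046
  9     1,875.00     1,406.0175    12,654.1576
  10   51,875.00    37,675.3683   376,753.6829
  Σ                 52,105.5988   445,832.3100
Price P = Σ PV = 52,105.5988.
Macaulay duration = Σ(t·PV) / P = 445,832.3100 / 52,105.5988 = 8.55632 years.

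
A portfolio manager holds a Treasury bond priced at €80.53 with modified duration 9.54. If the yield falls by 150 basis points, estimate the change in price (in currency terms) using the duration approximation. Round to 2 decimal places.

Duration approximation: ΔP/P ≈ -D_mod · Δy = -9.54 × (-0.015) = +0.143100.
ΔP ≈ 80.53 × (+0.143100) = +11.523843.

+€11.52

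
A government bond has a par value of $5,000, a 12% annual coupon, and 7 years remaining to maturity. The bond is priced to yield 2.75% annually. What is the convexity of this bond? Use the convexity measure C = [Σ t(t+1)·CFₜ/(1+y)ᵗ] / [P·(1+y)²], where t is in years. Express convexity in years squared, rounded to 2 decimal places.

With y = 0.0275:
  t   CF        PV=CF/(1+0.0275)^t    t·PV        t(t+1)·PV
  1       600.00       583.9416       583.9416       1,167.8832
  2       600.00       568.3130     1,136.6260       3,409.8780
  3       600.00       553.1027     1,659.3080       6,637.2321
  4       600.00       538.2994     2,153.1978      10,765.9888
  5       600.00       523.8924     2,619.4620      15,716.7720
  6       600.00       509.8709     3,059.2257      21,414.5798
  7     5,600.00     4,631.4312    32,420.0181     259,360.1449
  Σ                  7,908.8512    43,631.7792     318,472.4788
P = 7,908.8512.
Convexity = Σ t(t+1)·PV / [P·(1+y)²] = 318,472.4788 / (7,908.8512 × 1.055756) = 38.14124.

38.14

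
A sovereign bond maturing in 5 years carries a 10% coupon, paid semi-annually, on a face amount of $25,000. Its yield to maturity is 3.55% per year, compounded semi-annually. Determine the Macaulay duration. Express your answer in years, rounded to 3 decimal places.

Periodic yield y = 0.01775. Discount each cash flow and weight by its period:
  t   CF        PV=CF/(1+0.01775)^t    t·PV
  1     1,250.00     1,228.1995     1,228.1995
  2     1,250.00     1,206.7791     2,413.5583
  3     1,250.00     1,185.7324     3,557.1971
  4     1,250.00     1,165.0527     4,660.2108
  5     1,250.00     1,144.7337     5,723.6684
  6     1,250.00     1,124.7690     6,748.6141
  7     1,250.00     1,105.1526     7,736.0679
  8     1,250.00     1,085.8782     8,687.0258
  9     1,250.00     1,066.9400     9,602.4604
  10   26,250.00    22,014.9750   220,149.7503
  Σ                 32,328.2122   270,506.7526
Price P = Σ PV = 32,328.2122.
Macaulay duration = Σ(t·PV) / P = 270,506.7526 / 32,328.2122 = 8.36751 half-year periods.
In years: 8.36751 / 2 = 4.18376 years.

4.184 years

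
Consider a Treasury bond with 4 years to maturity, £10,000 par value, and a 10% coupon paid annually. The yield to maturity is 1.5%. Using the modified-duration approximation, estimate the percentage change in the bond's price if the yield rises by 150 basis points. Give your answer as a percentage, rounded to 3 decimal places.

Periodic yield y = 0.015. Modified duration first:
  t   CF        PV=CF/(1+0.015)^t    t·PV
  1     1,000.00       985.2217       985.2217
  2     1,000.00       970.6617     1,941.3235
  3     1,000.00       956.3170     2,868.9510
  4    11,000.00    10,364.0265    41,456.1061
  Σ                 13,276.2270    47,251.6023
P = 13,276.2270; D_Mac = 3.55911 yrs; D_mod = 3.55911/(1+0.015) = 3.50652 yrs.
ΔP/P ≈ -D_mod · Δy = -3.50652 × (+0.015) = -0.052598 = -5.2598%.

-5.260%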